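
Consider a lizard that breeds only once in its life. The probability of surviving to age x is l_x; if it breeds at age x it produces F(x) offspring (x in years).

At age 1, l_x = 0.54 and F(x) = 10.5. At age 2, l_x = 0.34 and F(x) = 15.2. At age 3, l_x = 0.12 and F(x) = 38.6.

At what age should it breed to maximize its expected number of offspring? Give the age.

1

Expected offspring if breeding at age x = l_x × F(x):
  age 1: 0.54 × 10.5 = 5.670
  age 2: 0.34 × 15.2 = 5.168
  age 3: 0.12 × 38.6 = 4.632
Maximum at age 1 (5.670).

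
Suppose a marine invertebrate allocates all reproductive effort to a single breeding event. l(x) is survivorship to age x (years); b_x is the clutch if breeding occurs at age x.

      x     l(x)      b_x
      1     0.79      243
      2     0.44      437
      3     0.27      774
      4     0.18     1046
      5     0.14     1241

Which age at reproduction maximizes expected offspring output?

3

Expected offspring if breeding at age x = l(x) × b_x:
  age 1: 0.79 × 243 = 191.970
  age 2: 0.44 × 437 = 192.280
  age 3: 0.27 × 774 = 208.980
  age 4: 0.18 × 1046 = 188.280
  age 5: 0.14 × 1241 = 173.740
Maximum at age 3 (208.980).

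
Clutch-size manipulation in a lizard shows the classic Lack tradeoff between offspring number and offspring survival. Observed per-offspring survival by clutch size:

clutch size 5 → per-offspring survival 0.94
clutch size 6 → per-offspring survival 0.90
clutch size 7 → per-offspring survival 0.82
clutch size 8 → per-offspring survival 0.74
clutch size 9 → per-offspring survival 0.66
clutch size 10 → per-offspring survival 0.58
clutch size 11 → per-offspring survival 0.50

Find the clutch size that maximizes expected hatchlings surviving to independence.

9

Expected hatchlings surviving to independence = c × s(c):
  c=5: 5 × 0.94 = 4.700
  c=6: 6 × 0.90 = 5.400
  c=7: 7 × 0.82 = 5.740
  c=8: 8 × 0.74 = 5.920
  c=9: 9 × 0.66 = 5.940
  c=10: 10 × 0.58 = 5.800
  c=11: 11 × 0.50 = 5.500
Maximum at c = 9 (5.940 hatchlings surviving to independence).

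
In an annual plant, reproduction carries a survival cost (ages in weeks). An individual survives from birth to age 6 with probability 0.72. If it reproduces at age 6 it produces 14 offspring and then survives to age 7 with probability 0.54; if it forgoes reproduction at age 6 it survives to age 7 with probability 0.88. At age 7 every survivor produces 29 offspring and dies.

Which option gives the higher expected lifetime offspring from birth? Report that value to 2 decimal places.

breed at age 6: R₀ = 0.72 × (14 + 0.54 × 29) = 0.72 × 29.6600 = 21.3552
delay to age 7: R₀ = 0.72 × (0.88 × 29) = 0.72 × 25.5200 = 18.3744
Higher: breed at age 6 (21.3552).

21.36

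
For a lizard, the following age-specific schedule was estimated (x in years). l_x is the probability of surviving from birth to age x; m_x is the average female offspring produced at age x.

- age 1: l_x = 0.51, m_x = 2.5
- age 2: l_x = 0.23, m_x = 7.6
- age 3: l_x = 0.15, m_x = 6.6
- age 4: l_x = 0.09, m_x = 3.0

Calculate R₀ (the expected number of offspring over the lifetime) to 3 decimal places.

4.283

R₀ = Σ l_x m_x:
  age 1: 0.51 × 2.5 = 1.2750
  age 2: 0.23 × 7.6 = 1.7480
  age 3: 0.15 × 6.6 = 0.9900
  age 4: 0.09 × 3.0 = 0.2700
R₀ = 1.2750 + 1.7480 + 0.9900 + 0.2700 = 4.2830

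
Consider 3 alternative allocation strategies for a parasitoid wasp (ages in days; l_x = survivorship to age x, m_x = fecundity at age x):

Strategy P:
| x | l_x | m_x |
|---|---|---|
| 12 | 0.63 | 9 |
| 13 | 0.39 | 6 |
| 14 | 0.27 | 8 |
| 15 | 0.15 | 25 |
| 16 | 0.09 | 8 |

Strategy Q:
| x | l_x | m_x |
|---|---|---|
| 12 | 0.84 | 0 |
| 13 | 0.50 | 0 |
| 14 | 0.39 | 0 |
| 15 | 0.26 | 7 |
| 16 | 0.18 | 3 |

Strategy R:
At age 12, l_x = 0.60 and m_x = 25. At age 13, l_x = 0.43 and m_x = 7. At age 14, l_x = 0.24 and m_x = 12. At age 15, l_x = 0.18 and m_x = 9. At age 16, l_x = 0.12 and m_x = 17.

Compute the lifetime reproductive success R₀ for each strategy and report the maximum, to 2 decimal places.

Strategy P: R₀ = 0.63×9 + 0.39×6 + 0.27×8 + 0.15×25 + 0.09×8 = 14.6400
Strategy Q: R₀ = 0.84×0 + 0.50×0 + 0.39×0 + 0.26×7 + 0.18×3 = 2.3600
Strategy R: R₀ = 0.60×25 + 0.43×7 + 0.24×12 + 0.18×9 + 0.12×17 = 24.5500
Highest R₀: strategy R with 24.5500.

24.55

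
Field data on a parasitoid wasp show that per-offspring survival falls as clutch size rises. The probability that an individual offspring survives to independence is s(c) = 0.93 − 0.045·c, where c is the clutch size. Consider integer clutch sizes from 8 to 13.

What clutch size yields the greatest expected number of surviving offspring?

Expected surviving offspring = c × s(c):
  c=8: 8 × 0.570 = 4.560
  c=9: 9 × 0.525 = 4.725
  c=10: 10 × 0.480 = 4.800
  c=11: 11 × 0.435 = 4.785
  c=12: 12 × 0.390 = 4.680
  c=13: 13 × 0.345 = 4.485
Maximum at c = 10 (4.800 surviving offspring).

10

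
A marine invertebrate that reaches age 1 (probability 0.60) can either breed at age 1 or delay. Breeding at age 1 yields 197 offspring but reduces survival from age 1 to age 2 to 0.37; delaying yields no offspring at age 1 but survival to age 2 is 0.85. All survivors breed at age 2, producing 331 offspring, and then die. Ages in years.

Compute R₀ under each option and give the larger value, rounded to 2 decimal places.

breed at age 1: R₀ = 0.60 × (197 + 0.37 × 331) = 0.60 × 319.4700 = 191.6820
delay to age 2: R₀ = 0.60 × (0.85 × 331) = 0.60 × 281.3500 = 168.8100
Higher: breed at age 1 (191.6820).

191.68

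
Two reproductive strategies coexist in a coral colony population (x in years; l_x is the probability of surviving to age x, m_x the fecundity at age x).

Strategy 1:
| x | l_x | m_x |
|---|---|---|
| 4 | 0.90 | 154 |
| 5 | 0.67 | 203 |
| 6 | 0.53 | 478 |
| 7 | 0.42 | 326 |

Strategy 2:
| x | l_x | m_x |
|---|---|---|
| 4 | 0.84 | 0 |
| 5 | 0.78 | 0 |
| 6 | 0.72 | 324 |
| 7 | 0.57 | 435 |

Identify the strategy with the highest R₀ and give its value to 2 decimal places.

Strategy 1: R₀ = 0.90×154 + 0.67×203 + 0.53×478 + 0.42×326 = 664.8700
Strategy 2: R₀ = 0.84×0 + 0.78×0 + 0.72×324 + 0.57×435 = 481.2300
Highest R₀: strategy 1 with 664.8700.

664.87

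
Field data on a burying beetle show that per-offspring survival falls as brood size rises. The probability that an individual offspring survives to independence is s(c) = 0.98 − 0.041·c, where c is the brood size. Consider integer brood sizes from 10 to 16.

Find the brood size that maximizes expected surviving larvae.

12

Expected surviving larvae = c × s(c):
  c=10: 10 × 0.570 = 5.700
  c=11: 11 × 0.529 = 5.819
  c=12: 12 × 0.488 = 5.856
  c=13: 13 × 0.447 = 5.811
  c=14: 14 × 0.406 = 5.684
  c=15: 15 × 0.365 = 5.475
  c=16: 16 × 0.324 = 5.184
Maximum at c = 12 (5.856 surviving larvae).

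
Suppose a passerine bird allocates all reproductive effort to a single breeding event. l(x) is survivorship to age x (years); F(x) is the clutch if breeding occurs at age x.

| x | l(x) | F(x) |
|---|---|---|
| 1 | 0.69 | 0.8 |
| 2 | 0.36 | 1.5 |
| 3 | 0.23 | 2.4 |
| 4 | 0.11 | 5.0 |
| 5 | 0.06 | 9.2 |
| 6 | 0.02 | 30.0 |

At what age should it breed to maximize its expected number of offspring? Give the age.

Expected offspring if breeding at age x = l(x) × F(x):
  age 1: 0.69 × 0.8 = 0.552
  age 2: 0.36 × 1.5 = 0.540
  age 3: 0.23 × 2.4 = 0.552
  age 4: 0.11 × 5.0 = 0.550
  age 5: 0.06 × 9.2 = 0.552
  age 6: 0.02 × 30.0 = 0.600
Maximum at age 6 (0.600).

6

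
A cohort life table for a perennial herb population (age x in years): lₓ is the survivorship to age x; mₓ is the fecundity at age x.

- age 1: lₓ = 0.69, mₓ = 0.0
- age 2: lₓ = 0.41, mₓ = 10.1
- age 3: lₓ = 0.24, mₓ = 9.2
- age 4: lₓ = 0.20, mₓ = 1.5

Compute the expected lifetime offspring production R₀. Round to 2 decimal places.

R₀ = Σ lₓ mₓ:
  age 1: 0.69 × 0.0 = 0.0000
  age 2: 0.41 × 10.1 = 4.1410
  age 3: 0.24 × 9.2 = 2.2080
  age 4: 0.20 × 1.5 = 0.3000
R₀ = 0.0000 + 4.1410 + 2.2080 + 0.3000 = 6.6490

6.65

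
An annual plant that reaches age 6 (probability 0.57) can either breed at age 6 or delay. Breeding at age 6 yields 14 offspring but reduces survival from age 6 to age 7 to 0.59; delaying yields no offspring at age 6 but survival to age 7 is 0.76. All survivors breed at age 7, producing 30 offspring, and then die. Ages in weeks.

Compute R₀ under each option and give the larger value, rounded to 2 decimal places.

18.07

breed at age 6: R₀ = 0.57 × (14 + 0.59 × 30) = 0.57 × 31.7000 = 18.0690
delay to age 7: R₀ = 0.57 × (0.76 × 30) = 0.57 × 22.8000 = 12.9960
Higher: breed at age 6 (18.0690).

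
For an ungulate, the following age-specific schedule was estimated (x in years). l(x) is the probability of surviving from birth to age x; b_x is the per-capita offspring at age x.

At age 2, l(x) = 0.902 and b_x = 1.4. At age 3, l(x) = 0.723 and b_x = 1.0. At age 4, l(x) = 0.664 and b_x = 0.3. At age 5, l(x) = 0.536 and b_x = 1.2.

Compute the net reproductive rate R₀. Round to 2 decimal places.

R₀ = Σ l(x) b_x:
  age 2: 0.902 × 1.4 = 1.2628
  age 3: 0.723 × 1.0 = 0.7230
  age 4: 0.664 × 0.3 = 0.1992
  age 5: 0.536 × 1.2 = 0.6432
R₀ = 1.2628 + 0.7230 + 0.1992 + 0.6432 = 2.8282

2.83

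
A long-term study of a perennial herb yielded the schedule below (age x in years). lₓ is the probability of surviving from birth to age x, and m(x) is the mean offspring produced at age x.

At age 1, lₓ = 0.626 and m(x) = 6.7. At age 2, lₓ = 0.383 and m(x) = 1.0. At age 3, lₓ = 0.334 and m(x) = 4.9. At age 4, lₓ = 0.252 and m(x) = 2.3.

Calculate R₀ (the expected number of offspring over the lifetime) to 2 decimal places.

R₀ = Σ lₓ m(x):
  age 1: 0.626 × 6.7 = 4.1942
  age 2: 0.383 × 1.0 = 0.3830
  age 3: 0.334 × 4.9 = 1.6366
  age 4: 0.252 × 2.3 = 0.5796
R₀ = 4.1942 + 0.3830 + 1.6366 + 0.5796 = 6.7934

6.79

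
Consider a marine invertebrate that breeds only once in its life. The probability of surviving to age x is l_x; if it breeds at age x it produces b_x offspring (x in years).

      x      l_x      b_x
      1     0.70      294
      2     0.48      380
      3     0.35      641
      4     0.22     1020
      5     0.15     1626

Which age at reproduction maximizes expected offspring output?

Expected offspring if breeding at age x = l_x × b_x:
  age 1: 0.70 × 294 = 205.800
  age 2: 0.48 × 380 = 182.400
  age 3: 0.35 × 641 = 224.350
  age 4: 0.22 × 1020 = 224.400
  age 5: 0.15 × 1626 = 243.900
Maximum at age 5 (243.900).

5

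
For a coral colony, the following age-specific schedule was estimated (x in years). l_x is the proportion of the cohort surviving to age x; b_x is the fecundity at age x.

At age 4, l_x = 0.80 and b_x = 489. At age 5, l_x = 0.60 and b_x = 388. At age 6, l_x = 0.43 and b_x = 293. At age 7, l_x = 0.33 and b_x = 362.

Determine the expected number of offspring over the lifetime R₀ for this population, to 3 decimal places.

869.450

R₀ = Σ l_x b_x:
  age 4: 0.80 × 489 = 391.2000
  age 5: 0.60 × 388 = 232.8000
  age 6: 0.43 × 293 = 125.9900
  age 7: 0.33 × 362 = 119.4600
R₀ = 391.2000 + 232.8000 + 125.9900 + 119.4600 = 869.4500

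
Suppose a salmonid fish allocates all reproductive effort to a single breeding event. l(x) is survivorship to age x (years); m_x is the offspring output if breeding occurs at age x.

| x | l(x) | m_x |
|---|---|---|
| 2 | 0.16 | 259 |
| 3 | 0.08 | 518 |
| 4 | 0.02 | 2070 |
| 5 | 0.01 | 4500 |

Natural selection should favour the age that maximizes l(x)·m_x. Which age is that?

Expected offspring if breeding at age x = l(x) × m_x:
  age 2: 0.16 × 259 = 41.440
  age 3: 0.08 × 518 = 41.440
  age 4: 0.02 × 2070 = 41.400
  age 5: 0.01 × 4500 = 45.000
Maximum at age 5 (45.000).

5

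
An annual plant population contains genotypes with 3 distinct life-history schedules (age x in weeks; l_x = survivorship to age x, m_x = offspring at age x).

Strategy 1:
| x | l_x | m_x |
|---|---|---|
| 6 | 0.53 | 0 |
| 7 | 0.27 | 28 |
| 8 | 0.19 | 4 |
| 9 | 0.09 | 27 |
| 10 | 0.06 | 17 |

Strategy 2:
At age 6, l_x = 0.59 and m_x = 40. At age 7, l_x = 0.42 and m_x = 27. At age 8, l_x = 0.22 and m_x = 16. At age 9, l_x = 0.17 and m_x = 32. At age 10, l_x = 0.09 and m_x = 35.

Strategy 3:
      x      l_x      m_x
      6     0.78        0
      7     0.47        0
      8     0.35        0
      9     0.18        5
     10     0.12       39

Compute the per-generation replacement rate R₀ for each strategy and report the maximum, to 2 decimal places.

47.05

Strategy 1: R₀ = 0.53×0 + 0.27×28 + 0.19×4 + 0.09×27 + 0.06×17 = 11.7700
Strategy 2: R₀ = 0.59×40 + 0.42×27 + 0.22×16 + 0.17×32 + 0.09×35 = 47.0500
Strategy 3: R₀ = 0.78×0 + 0.47×0 + 0.35×0 + 0.18×5 + 0.12×39 = 5.5800
Highest R₀: strategy 2 with 47.0500.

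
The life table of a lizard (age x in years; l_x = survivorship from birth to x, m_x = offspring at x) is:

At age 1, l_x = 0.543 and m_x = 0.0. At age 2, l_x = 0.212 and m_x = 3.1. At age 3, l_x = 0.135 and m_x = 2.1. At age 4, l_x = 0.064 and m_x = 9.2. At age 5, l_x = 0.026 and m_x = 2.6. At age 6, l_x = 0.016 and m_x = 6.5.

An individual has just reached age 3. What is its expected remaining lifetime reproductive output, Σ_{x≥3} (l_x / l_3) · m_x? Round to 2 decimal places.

l_3 = 0.135. Conditional survival from age 3 to x is l_x / l_3.
  x=3: (0.135/0.135) × 2.1 = 2.1000
  x=4: (0.064/0.135) × 9.2 = 4.3615
  x=5: (0.026/0.135) × 2.6 = 0.5007
  x=6: (0.016/0.135) × 6.5 = 0.7704
Sum = 2.1000 + 4.3615 + 0.5007 + 0.7704 = 7.7326

7.73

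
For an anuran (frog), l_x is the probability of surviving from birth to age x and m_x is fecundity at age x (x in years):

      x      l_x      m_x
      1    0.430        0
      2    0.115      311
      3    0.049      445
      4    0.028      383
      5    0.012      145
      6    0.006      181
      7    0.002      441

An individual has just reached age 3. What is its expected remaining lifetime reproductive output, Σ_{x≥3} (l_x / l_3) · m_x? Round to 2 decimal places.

l_3 = 0.049. Conditional survival from age 3 to x is l_x / l_3.
  x=3: (0.049/0.049) × 445 = 445.0000
  x=4: (0.028/0.049) × 383 = 218.8571
  x=5: (0.012/0.049) × 145 = 35.5102
  x=6: (0.006/0.049) × 181 = 22.1633
  x=7: (0.002/0.049) × 441 = 18.0000
Sum = 445.0000 + 218.8571 + 35.5102 + 22.1633 + 18.0000 = 739.5306

739.53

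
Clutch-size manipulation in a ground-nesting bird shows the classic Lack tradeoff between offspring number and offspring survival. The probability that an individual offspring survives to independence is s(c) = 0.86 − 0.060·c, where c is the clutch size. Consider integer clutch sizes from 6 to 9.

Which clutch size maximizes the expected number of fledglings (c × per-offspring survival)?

7

Expected fledglings = c × s(c):
  c=6: 6 × 0.500 = 3.000
  c=7: 7 × 0.440 = 3.080
  c=8: 8 × 0.380 = 3.040
  c=9: 9 × 0.320 = 2.880
Maximum at c = 7 (3.080 fledglings).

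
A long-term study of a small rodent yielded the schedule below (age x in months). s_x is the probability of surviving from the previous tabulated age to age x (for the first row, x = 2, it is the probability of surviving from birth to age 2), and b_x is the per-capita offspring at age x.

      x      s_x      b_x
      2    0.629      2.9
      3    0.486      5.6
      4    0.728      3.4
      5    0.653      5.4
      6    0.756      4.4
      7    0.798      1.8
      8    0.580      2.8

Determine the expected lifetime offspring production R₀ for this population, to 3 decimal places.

5.861

Survivorship from birth: l_x = s_2·s_3·…·s_x.
  l_2 = 0.62900
  l_3 = 0.30569
  l_4 = 0.22255
  l_5 = 0.14532
  l_6 = 0.10986
  l_7 = 0.08767
  l_8 = 0.05085
R₀ = Σ l_x b_x:
  age 2: 0.62900 × 2.9 = 1.8241
  age 3: 0.30569 × 5.6 = 1.7119
  age 4: 0.22255 × 3.4 = 0.7567
  age 5: 0.14532 × 5.4 = 0.7847
  age 6: 0.10986 × 4.4 = 0.4834
  age 7: 0.08767 × 1.8 = 0.1578
  age 8: 0.05085 × 2.8 = 0.1424
R₀ = 1.8241 + 1.7119 + 0.7567 + 0.7847 + 0.4834 + 0.1578 + 0.1424 = 5.8609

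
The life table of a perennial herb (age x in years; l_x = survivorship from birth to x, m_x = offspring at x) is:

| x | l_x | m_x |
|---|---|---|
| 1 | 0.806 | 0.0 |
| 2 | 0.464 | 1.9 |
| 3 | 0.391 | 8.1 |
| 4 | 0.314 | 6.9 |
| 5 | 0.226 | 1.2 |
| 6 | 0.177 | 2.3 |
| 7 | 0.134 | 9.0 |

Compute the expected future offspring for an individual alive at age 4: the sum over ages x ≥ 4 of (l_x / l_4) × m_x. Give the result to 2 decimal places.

l_4 = 0.314. Conditional survival from age 4 to x is l_x / l_4.
  x=4: (0.314/0.314) × 6.9 = 6.9000
  x=5: (0.226/0.314) × 1.2 = 0.8637
  x=6: (0.177/0.314) × 2.3 = 1.2965
  x=7: (0.134/0.314) × 9.0 = 3.8408
Sum = 6.9000 + 0.8637 + 1.2965 + 3.8408 = 12.9010

12.90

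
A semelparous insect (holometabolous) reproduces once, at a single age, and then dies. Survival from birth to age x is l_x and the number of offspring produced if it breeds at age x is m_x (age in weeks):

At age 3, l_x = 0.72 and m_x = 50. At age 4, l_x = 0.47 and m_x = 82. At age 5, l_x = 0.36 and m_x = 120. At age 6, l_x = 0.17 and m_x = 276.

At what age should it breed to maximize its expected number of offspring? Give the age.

Expected offspring if breeding at age x = l_x × m_x:
  age 3: 0.72 × 50 = 36.000
  age 4: 0.47 × 82 = 38.540
  age 5: 0.36 × 120 = 43.200
  age 6: 0.17 × 276 = 46.920
Maximum at age 6 (46.920).

6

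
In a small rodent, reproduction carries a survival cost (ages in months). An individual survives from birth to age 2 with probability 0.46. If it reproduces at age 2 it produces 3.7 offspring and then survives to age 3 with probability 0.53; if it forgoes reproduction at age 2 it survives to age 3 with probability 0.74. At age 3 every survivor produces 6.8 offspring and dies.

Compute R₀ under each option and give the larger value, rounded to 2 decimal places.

3.36

breed at age 2: R₀ = 0.46 × (3.7 + 0.53 × 6.8) = 0.46 × 7.3040 = 3.3598
delay to age 3: R₀ = 0.46 × (0.74 × 6.8) = 0.46 × 5.0320 = 2.3147
Higher: breed at age 2 (3.3598).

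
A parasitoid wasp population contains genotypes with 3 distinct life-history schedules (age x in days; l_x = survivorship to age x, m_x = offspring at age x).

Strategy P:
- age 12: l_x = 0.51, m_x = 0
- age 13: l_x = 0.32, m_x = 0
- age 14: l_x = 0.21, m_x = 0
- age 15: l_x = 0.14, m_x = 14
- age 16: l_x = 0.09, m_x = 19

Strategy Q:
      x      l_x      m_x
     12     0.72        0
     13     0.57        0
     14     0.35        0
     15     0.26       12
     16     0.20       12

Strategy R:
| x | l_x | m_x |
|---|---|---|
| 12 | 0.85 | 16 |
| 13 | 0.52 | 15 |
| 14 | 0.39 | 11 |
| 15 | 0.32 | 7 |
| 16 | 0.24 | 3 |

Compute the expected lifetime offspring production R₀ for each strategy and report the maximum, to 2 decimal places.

28.65

Strategy P: R₀ = 0.51×0 + 0.32×0 + 0.21×0 + 0.14×14 + 0.09×19 = 3.6700
Strategy Q: R₀ = 0.72×0 + 0.57×0 + 0.35×0 + 0.26×12 + 0.20×12 = 5.5200
Strategy R: R₀ = 0.85×16 + 0.52×15 + 0.39×11 + 0.32×7 + 0.24×3 = 28.6500
Highest R₀: strategy R with 28.6500.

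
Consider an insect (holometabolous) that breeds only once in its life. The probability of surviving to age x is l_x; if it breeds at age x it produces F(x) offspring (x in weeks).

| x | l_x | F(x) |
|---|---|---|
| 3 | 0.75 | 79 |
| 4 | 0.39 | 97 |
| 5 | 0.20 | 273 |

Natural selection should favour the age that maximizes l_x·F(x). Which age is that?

3

Expected offspring if breeding at age x = l_x × F(x):
  age 3: 0.75 × 79 = 59.250
  age 4: 0.39 × 97 = 37.830
  age 5: 0.20 × 273 = 54.600
Maximum at age 3 (59.250).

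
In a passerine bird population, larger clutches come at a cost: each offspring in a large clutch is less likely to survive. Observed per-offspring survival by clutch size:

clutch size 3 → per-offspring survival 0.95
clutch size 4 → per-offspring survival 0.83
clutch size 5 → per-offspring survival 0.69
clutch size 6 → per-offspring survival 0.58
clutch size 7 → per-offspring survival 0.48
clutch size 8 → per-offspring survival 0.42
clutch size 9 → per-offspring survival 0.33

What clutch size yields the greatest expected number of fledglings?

Expected fledglings = c × s(c):
  c=3: 3 × 0.95 = 2.850
  c=4: 4 × 0.83 = 3.320
  c=5: 5 × 0.69 = 3.450
  c=6: 6 × 0.58 = 3.480
  c=7: 7 × 0.48 = 3.360
  c=8: 8 × 0.42 = 3.360
  c=9: 9 × 0.33 = 2.970
Maximum at c = 6 (3.480 fledglings).

6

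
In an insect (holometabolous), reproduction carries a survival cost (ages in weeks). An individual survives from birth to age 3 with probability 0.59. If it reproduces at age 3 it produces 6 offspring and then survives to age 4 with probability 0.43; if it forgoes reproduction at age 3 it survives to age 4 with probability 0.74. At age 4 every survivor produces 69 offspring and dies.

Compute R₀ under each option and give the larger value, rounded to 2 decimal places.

30.13

breed at age 3: R₀ = 0.59 × (6 + 0.43 × 69) = 0.59 × 35.6700 = 21.0453
delay to age 4: R₀ = 0.59 × (0.74 × 69) = 0.59 × 51.0600 = 30.1254
Higher: delay to age 4 (30.1254).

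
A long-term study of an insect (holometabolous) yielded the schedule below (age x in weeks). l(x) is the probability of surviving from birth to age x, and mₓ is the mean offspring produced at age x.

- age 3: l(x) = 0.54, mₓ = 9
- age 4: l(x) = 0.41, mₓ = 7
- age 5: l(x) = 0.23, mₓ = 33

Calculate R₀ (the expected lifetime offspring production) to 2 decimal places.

15.32

R₀ = Σ l(x) mₓ:
  age 3: 0.54 × 9 = 4.8600
  age 4: 0.41 × 7 = 2.8700
  age 5: 0.23 × 33 = 7.5900
R₀ = 4.8600 + 2.8700 + 7.5900 = 15.3200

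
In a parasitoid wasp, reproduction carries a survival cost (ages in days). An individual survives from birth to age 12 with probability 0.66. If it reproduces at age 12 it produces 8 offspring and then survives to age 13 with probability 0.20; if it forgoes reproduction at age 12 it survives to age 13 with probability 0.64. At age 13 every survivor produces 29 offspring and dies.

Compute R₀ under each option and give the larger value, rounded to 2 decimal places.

breed at age 12: R₀ = 0.66 × (8 + 0.20 × 29) = 0.66 × 13.8000 = 9.1080
delay to age 13: R₀ = 0.66 × (0.64 × 29) = 0.66 × 18.5600 = 12.2496
Higher: delay to age 13 (12.2496).

12.25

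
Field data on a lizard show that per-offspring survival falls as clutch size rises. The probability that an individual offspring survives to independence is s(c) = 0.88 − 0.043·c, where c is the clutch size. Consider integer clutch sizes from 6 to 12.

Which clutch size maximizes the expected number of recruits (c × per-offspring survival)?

10

Expected recruits = c × s(c):
  c=6: 6 × 0.622 = 3.732
  c=7: 7 × 0.579 = 4.053
  c=8: 8 × 0.536 = 4.288
  c=9: 9 × 0.493 = 4.437
  c=10: 10 × 0.450 = 4.500
  c=11: 11 × 0.407 = 4.477
  c=12: 12 × 0.364 = 4.368
Maximum at c = 10 (4.500 recruits).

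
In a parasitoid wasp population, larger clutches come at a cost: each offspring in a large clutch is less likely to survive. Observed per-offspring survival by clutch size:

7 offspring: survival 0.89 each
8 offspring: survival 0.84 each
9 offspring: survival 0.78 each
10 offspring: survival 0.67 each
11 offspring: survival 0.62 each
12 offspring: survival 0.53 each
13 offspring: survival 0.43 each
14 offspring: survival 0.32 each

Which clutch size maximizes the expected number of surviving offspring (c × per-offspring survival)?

9

Expected surviving offspring = c × s(c):
  c=7: 7 × 0.89 = 6.230
  c=8: 8 × 0.84 = 6.720
  c=9: 9 × 0.78 = 7.020
  c=10: 10 × 0.67 = 6.700
  c=11: 11 × 0.62 = 6.820
  c=12: 12 × 0.53 = 6.360
  c=13: 13 × 0.43 = 5.590
  c=14: 14 × 0.32 = 4.480
Maximum at c = 9 (7.020 surviving offspring).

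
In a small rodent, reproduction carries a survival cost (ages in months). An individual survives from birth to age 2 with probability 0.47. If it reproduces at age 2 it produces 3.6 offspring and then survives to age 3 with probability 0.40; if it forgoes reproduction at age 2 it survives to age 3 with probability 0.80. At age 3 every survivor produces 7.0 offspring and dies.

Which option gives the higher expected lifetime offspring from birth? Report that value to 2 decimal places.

breed at age 2: R₀ = 0.47 × (3.6 + 0.40 × 7.0) = 0.47 × 6.4000 = 3.0080
delay to age 3: R₀ = 0.47 × (0.80 × 7.0) = 0.47 × 5.6000 = 2.6320
Higher: breed at age 2 (3.0080).

3.01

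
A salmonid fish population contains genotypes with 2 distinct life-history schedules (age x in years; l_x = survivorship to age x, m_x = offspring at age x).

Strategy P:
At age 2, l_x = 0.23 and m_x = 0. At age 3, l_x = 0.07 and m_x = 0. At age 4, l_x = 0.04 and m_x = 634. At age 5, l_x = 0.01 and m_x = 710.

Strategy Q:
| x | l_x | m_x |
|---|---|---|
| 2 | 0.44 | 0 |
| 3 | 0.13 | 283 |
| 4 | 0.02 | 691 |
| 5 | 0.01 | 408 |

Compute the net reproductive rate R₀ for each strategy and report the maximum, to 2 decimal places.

54.69

Strategy P: R₀ = 0.23×0 + 0.07×0 + 0.04×634 + 0.01×710 = 32.4600
Strategy Q: R₀ = 0.44×0 + 0.13×283 + 0.02×691 + 0.01×408 = 54.6900
Highest R₀: strategy Q with 54.6900.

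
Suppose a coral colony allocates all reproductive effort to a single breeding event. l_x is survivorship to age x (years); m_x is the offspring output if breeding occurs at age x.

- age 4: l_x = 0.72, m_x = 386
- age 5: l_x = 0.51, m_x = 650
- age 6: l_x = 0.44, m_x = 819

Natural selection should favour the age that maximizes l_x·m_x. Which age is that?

Expected offspring if breeding at age x = l_x × m_x:
  age 4: 0.72 × 386 = 277.920
  age 5: 0.51 × 650 = 331.500
  age 6: 0.44 × 819 = 360.360
Maximum at age 6 (360.360).

6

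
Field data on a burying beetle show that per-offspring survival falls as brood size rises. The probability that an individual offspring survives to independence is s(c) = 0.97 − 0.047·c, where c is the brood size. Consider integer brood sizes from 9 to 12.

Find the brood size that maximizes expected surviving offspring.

Expected surviving offspring = c × s(c):
  c=9: 9 × 0.547 = 4.923
  c=10: 10 × 0.500 = 5.000
  c=11: 11 × 0.453 = 4.983
  c=12: 12 × 0.406 = 4.872
Maximum at c = 10 (5.000 surviving offspring).

10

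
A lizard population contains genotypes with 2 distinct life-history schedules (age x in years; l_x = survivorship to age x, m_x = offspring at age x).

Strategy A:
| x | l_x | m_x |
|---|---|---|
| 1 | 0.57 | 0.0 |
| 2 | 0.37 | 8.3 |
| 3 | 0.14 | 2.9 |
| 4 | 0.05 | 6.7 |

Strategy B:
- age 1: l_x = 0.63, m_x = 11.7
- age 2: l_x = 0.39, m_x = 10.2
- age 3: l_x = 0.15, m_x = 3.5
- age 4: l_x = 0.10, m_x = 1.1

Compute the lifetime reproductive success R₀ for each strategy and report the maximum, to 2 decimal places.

Strategy A: R₀ = 0.57×0.0 + 0.37×8.3 + 0.14×2.9 + 0.05×6.7 = 3.8120
Strategy B: R₀ = 0.63×11.7 + 0.39×10.2 + 0.15×3.5 + 0.10×1.1 = 11.9840
Highest R₀: strategy B with 11.9840.

11.98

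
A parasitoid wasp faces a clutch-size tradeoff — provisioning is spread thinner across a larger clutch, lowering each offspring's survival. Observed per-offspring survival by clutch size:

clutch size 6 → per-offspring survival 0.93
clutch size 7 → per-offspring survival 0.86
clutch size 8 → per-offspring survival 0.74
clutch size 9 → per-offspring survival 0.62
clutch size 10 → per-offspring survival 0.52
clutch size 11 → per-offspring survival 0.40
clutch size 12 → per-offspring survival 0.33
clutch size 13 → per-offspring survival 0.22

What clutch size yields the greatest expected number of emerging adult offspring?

7

Expected emerging adult offspring = c × s(c):
  c=6: 6 × 0.93 = 5.580
  c=7: 7 × 0.86 = 6.020
  c=8: 8 × 0.74 = 5.920
  c=9: 9 × 0.62 = 5.580
  c=10: 10 × 0.52 = 5.200
  c=11: 11 × 0.40 = 4.400
  c=12: 12 × 0.33 = 3.960
  c=13: 13 × 0.22 = 2.860
Maximum at c = 7 (6.020 emerging adult offspring).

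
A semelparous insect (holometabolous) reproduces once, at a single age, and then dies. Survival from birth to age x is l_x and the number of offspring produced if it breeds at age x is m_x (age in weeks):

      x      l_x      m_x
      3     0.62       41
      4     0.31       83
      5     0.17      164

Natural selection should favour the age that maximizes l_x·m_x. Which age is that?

5

Expected offspring if breeding at age x = l_x × m_x:
  age 3: 0.62 × 41 = 25.420
  age 4: 0.31 × 83 = 25.730
  age 5: 0.17 × 164 = 27.880
Maximum at age 5 (27.880).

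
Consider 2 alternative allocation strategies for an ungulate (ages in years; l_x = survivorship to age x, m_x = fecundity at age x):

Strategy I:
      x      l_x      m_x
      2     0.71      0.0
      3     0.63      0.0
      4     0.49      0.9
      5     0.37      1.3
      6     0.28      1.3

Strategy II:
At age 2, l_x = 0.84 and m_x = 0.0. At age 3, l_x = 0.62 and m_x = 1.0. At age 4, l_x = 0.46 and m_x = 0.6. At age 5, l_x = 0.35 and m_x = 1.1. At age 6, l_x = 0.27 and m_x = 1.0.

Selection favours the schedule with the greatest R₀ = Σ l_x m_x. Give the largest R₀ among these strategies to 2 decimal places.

Strategy I: R₀ = 0.71×0.0 + 0.63×0.0 + 0.49×0.9 + 0.37×1.3 + 0.28×1.3 = 1.2860
Strategy II: R₀ = 0.84×0.0 + 0.62×1.0 + 0.46×0.6 + 0.35×1.1 + 0.27×1.0 = 1.5510
Highest R₀: strategy II with 1.5510.

1.55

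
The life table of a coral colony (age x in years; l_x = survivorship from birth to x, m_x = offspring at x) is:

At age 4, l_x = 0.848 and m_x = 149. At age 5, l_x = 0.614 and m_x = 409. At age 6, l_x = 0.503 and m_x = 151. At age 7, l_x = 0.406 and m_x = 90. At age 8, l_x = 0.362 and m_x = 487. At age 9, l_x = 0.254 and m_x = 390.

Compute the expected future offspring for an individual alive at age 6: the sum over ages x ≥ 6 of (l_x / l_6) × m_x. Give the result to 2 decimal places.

771.07

l_6 = 0.503. Conditional survival from age 6 to x is l_x / l_6.
  x=6: (0.503/0.503) × 151 = 151.0000
  x=7: (0.406/0.503) × 90 = 72.6441
  x=8: (0.362/0.503) × 487 = 350.4851
  x=9: (0.254/0.503) × 390 = 196.9384
Sum = 151.0000 + 72.6441 + 350.4851 + 196.9384 = 771.0676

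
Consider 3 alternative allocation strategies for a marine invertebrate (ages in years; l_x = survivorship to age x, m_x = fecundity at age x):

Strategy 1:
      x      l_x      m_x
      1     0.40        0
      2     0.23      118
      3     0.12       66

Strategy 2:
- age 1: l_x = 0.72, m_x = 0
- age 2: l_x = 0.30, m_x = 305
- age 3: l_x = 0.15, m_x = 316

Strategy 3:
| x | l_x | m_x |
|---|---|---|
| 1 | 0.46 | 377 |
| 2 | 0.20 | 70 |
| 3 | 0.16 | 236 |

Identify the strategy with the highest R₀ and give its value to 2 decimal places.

Strategy 1: R₀ = 0.40×0 + 0.23×118 + 0.12×66 = 35.0600
Strategy 2: R₀ = 0.72×0 + 0.30×305 + 0.15×316 = 138.9000
Strategy 3: R₀ = 0.46×377 + 0.20×70 + 0.16×236 = 225.1800
Highest R₀: strategy 3 with 225.1800.

225.18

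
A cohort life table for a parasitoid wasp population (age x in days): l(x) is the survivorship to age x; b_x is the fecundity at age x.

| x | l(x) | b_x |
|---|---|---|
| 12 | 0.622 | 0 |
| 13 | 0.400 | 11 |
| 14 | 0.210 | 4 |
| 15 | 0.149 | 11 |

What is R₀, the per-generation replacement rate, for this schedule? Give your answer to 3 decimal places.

R₀ = Σ l(x) b_x:
  age 12: 0.622 × 0 = 0.0000
  age 13: 0.400 × 11 = 4.4000
  age 14: 0.210 × 4 = 0.8400
  age 15: 0.149 × 11 = 1.6390
R₀ = 0.0000 + 4.4000 + 0.8400 + 1.6390 = 6.8790

6.879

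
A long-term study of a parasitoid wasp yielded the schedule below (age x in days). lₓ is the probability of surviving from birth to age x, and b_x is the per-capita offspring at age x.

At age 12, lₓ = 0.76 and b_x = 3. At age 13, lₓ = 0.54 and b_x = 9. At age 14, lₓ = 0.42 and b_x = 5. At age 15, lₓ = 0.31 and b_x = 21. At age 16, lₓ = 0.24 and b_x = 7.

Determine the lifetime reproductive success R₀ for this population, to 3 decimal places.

17.430

R₀ = Σ lₓ b_x:
  age 12: 0.76 × 3 = 2.2800
  age 13: 0.54 × 9 = 4.8600
  age 14: 0.42 × 5 = 2.1000
  age 15: 0.31 × 21 = 6.5100
  age 16: 0.24 × 7 = 1.6800
R₀ = 2.2800 + 4.8600 + 2.1000 + 6.5100 + 1.6800 = 17.4300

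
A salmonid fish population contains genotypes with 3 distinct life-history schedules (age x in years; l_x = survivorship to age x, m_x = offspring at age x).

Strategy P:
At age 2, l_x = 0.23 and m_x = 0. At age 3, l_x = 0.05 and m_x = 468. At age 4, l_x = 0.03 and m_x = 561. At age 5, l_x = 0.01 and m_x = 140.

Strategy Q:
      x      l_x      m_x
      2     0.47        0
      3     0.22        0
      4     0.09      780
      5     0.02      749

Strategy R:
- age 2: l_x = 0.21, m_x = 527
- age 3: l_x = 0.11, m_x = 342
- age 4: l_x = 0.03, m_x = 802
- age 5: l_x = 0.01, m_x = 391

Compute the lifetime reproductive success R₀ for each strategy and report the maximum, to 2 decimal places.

Strategy P: R₀ = 0.23×0 + 0.05×468 + 0.03×561 + 0.01×140 = 41.6300
Strategy Q: R₀ = 0.47×0 + 0.22×0 + 0.09×780 + 0.02×749 = 85.1800
Strategy R: R₀ = 0.21×527 + 0.11×342 + 0.03×802 + 0.01×391 = 176.2600
Highest R₀: strategy R with 176.2600.

176.26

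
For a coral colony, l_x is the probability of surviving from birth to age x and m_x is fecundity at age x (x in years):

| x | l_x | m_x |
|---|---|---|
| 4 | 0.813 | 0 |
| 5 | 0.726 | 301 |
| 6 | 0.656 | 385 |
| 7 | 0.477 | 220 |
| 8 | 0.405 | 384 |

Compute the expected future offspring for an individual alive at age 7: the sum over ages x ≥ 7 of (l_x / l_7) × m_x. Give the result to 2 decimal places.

546.04

l_7 = 0.477. Conditional survival from age 7 to x is l_x / l_7.
  x=7: (0.477/0.477) × 220 = 220.0000
  x=8: (0.405/0.477) × 384 = 326.0377
Sum = 220.0000 + 326.0377 = 546.0377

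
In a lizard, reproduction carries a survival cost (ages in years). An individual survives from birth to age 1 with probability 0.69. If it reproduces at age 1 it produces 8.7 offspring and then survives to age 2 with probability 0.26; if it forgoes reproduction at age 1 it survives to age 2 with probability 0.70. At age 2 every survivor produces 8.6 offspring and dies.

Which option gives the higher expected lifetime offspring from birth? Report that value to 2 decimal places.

7.55

breed at age 1: R₀ = 0.69 × (8.7 + 0.26 × 8.6) = 0.69 × 10.9360 = 7.5458
delay to age 2: R₀ = 0.69 × (0.70 × 8.6) = 0.69 × 6.0200 = 4.1538
Higher: breed at age 1 (7.5458).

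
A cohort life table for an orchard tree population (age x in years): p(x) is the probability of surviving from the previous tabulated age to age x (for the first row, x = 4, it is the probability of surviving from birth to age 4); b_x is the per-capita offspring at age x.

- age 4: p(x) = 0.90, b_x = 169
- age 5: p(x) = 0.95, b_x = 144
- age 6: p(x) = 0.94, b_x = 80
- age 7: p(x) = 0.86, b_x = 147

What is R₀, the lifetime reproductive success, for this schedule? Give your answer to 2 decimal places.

441.12

Survivorship from birth: l_x = p_4·p_5·…·p_x.
  l_4 = 0.90000
  l_5 = 0.85500
  l_6 = 0.80370
  l_7 = 0.69118
R₀ = Σ l_x b_x:
  age 4: 0.90000 × 169 = 152.1000
  age 5: 0.85500 × 144 = 123.1200
  age 6: 0.80370 × 80 = 64.2960
  age 7: 0.69118 × 147 = 101.6035
R₀ = 152.1000 + 123.1200 + 64.2960 + 101.6035 = 441.1195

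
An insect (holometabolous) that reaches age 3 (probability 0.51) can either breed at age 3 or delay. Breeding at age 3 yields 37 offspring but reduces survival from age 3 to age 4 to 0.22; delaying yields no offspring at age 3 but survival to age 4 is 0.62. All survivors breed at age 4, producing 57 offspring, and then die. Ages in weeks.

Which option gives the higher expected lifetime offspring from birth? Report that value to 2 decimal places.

breed at age 3: R₀ = 0.51 × (37 + 0.22 × 57) = 0.51 × 49.5400 = 25.2654
delay to age 4: R₀ = 0.51 × (0.62 × 57) = 0.51 × 35.3400 = 18.0234
Higher: breed at age 3 (25.2654).

25.27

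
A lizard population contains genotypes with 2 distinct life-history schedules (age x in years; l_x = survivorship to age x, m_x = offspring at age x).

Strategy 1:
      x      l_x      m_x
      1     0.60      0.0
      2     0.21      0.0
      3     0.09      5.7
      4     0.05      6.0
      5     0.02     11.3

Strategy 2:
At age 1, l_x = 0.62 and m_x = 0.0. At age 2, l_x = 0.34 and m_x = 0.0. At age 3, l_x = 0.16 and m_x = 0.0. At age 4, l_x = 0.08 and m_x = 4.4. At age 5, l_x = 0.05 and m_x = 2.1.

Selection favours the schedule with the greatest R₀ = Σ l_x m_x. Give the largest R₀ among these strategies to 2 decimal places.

1.04

Strategy 1: R₀ = 0.60×0.0 + 0.21×0.0 + 0.09×5.7 + 0.05×6.0 + 0.02×11.3 = 1.0390
Strategy 2: R₀ = 0.62×0.0 + 0.34×0.0 + 0.16×0.0 + 0.08×4.4 + 0.05×2.1 = 0.4570
Highest R₀: strategy 1 with 1.0390.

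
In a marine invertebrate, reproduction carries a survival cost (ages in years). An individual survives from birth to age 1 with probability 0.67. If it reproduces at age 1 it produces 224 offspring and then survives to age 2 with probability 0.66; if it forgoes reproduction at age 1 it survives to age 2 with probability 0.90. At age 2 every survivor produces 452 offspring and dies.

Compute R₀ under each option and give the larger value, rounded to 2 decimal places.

349.95

breed at age 1: R₀ = 0.67 × (224 + 0.66 × 452) = 0.67 × 522.3200 = 349.9544
delay to age 2: R₀ = 0.67 × (0.90 × 452) = 0.67 × 406.8000 = 272.5560
Higher: breed at age 1 (349.9544).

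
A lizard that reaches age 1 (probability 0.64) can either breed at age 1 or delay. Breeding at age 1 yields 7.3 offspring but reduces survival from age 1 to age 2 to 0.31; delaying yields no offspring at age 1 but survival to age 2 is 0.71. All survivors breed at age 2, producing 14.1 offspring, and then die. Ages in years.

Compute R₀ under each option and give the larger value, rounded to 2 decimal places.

breed at age 1: R₀ = 0.64 × (7.3 + 0.31 × 14.1) = 0.64 × 11.6710 = 7.4694
delay to age 2: R₀ = 0.64 × (0.71 × 14.1) = 0.64 × 10.0110 = 6.4070
Higher: breed at age 1 (7.4694).

7.47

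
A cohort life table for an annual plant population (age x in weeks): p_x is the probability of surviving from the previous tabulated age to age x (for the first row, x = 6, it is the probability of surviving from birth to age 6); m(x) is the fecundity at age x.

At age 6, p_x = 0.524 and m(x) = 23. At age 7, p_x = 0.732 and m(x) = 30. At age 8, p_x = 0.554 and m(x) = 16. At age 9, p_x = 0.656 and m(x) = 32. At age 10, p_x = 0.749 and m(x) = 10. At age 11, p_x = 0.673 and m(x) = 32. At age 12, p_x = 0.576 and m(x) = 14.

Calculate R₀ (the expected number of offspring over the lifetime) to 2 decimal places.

35.28

Survivorship from birth: l_x = p_6·p_7·…·p_x.
  l_6 = 0.52400
  l_7 = 0.38357
  l_8 = 0.21250
  l_9 = 0.13940
  l_10 = 0.10441
  l_11 = 0.07027
  l_12 = 0.04047
R₀ = Σ l_x m(x):
  age 6: 0.52400 × 23 = 12.0520
  age 7: 0.38357 × 30 = 11.5071
  age 8: 0.21250 × 16 = 3.4000
  age 9: 0.13940 × 32 = 4.4608
  age 10: 0.10441 × 10 = 1.0441
  age 11: 0.07027 × 32 = 2.2486
  age 12: 0.04047 × 14 = 0.5666
R₀ = 12.0520 + 11.5071 + 3.4000 + 4.4608 + 1.0441 + 2.2486 + 0.5666 = 35.2792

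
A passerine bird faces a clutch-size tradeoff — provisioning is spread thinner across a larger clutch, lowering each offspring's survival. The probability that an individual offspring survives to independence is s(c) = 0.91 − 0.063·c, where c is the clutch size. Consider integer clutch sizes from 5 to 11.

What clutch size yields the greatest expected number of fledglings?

7

Expected fledglings = c × s(c):
  c=5: 5 × 0.595 = 2.975
  c=6: 6 × 0.532 = 3.192
  c=7: 7 × 0.469 = 3.283
  c=8: 8 × 0.406 = 3.248
  c=9: 9 × 0.343 = 3.087
  c=10: 10 × 0.280 = 2.800
  c=11: 11 × 0.217 = 2.387
Maximum at c = 7 (3.283 fledglings).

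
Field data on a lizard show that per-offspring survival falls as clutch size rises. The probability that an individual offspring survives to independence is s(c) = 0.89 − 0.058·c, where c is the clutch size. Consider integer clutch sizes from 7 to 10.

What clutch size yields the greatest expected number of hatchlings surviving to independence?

8

Expected hatchlings surviving to independence = c × s(c):
  c=7: 7 × 0.484 = 3.388
  c=8: 8 × 0.426 = 3.408
  c=9: 9 × 0.368 = 3.312
  c=10: 10 × 0.310 = 3.100
Maximum at c = 8 (3.408 hatchlings surviving to independence).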